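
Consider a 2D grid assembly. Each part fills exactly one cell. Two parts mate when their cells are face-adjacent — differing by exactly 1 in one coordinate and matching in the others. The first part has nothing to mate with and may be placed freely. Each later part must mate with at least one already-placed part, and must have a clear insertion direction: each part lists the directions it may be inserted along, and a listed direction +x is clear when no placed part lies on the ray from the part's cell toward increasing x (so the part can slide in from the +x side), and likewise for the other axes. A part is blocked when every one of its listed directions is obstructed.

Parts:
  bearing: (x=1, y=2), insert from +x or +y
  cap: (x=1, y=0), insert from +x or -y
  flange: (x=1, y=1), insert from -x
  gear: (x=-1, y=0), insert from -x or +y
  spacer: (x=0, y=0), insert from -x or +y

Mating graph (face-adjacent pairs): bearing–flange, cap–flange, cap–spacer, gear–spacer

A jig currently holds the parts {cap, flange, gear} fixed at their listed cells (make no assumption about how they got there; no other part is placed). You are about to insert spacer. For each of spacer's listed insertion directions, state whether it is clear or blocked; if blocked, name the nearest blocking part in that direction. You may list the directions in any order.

-x: nearest on ray is gear@(-1, 0) ⇒ blocked
+y: ray from spacer(0, 0) has no placed part ⇒ clear

+y: clear; -x: blocked by gear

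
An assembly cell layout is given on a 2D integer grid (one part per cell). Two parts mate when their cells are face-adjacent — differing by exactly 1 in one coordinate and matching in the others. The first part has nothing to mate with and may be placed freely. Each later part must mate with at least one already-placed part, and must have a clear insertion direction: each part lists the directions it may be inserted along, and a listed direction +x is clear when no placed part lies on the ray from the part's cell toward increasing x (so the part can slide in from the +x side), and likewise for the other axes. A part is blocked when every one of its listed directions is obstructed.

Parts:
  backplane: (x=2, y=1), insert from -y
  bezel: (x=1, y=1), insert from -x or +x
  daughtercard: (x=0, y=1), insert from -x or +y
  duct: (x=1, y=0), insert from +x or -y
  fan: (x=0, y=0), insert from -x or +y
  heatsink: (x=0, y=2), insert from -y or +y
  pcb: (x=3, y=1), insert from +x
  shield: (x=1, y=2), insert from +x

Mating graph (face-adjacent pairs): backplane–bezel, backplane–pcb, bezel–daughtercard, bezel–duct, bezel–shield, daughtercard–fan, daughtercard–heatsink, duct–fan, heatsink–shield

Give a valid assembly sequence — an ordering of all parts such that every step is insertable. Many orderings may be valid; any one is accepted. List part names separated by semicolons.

fan; duct; bezel; shield; heatsink; daughtercard; backplane; pcb

1. fan@(0, 0) [-x clear] — {fan}
2. duct@(1, 0) [+x clear] — {duct, fan}
3. bezel@(1, 1) [-x clear] — {bezel, duct, fan}
4. shield@(1, 2) [+x clear] — {bezel, duct, fan, shield}
5. heatsink@(0, 2) [+y clear] — {bezel, duct, fan, heatsink, shield}
6. daughtercard@(0, 1) [-x clear] — {bezel, daughtercard, duct, fan, heatsink, shield}
7. backplane@(2, 1) [-y clear] — {backplane, bezel, daughtercard, duct, fan, heatsink, shield}
8. pcb@(3, 1) [+x clear] — {backplane, bezel, daughtercard, duct, fan, heatsink, pcb, shield}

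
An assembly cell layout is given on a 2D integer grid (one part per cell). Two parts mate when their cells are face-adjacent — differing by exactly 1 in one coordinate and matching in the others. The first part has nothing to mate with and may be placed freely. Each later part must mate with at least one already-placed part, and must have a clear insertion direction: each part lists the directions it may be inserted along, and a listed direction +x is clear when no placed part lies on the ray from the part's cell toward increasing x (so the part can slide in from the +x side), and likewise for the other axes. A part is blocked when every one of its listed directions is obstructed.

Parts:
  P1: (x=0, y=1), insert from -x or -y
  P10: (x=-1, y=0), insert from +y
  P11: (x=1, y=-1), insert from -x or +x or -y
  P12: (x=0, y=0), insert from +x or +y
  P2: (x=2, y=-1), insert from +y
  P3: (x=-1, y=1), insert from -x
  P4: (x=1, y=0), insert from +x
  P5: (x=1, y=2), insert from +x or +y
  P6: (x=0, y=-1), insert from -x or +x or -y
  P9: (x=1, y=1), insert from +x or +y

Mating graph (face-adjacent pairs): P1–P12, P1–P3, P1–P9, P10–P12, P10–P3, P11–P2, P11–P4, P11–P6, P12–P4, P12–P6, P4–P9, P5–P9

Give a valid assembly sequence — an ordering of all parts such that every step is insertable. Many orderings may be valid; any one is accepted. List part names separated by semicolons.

P12; P6; P11; P2; P4; P1; P10; P9; P5; P3

1. P12@(0, 0) [+x clear] — {P12}
2. P6@(0, -1) [-x clear] — {P12, P6}
3. P11@(1, -1) [+x clear] — {P11, P12, P6}
4. P2@(2, -1) [+y clear] — {P11, P12, P2, P6}
5. P4@(1, 0) [+x clear] — {P11, P12, P2, P4, P6}
6. P1@(0, 1) [-x clear] — {P1, P11, P12, P2, P4, P6}
7. P10@(-1, 0) [+y clear] — {P1, P10, P11, P12, P2, P4, P6}
8. P9@(1, 1) [+x clear] — {P1, P10, P11, P12, P2, P4, P6, P9}
9. P5@(1, 2) [+x clear] — {P1, P10, P11, P12, P2, P4, P5, P6, P9}
10. P3@(-1, 1) [-x clear] — {P1, P10, P11, P12, P2, P3, P4, P5, P6, P9}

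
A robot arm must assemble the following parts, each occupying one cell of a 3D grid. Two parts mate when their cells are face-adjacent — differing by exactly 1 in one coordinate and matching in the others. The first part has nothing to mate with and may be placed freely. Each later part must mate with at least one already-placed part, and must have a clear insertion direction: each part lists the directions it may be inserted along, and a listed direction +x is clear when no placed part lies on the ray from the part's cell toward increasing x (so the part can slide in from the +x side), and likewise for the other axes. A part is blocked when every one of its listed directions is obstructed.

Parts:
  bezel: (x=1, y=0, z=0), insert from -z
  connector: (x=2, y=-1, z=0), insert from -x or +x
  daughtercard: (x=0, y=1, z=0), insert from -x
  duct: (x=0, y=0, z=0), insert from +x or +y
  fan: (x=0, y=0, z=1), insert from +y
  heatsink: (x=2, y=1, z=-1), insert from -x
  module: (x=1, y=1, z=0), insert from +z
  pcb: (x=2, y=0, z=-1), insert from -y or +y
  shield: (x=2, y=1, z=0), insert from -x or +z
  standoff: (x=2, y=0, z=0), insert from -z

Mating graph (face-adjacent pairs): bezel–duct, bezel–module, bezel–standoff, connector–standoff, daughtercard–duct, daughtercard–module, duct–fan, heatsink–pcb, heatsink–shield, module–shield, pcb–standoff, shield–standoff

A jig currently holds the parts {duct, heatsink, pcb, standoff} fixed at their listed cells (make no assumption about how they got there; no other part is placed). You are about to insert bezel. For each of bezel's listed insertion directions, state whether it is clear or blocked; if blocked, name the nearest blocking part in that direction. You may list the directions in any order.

-z: ray from bezel(1, 0, 0) has no placed part ⇒ clear

-z: clear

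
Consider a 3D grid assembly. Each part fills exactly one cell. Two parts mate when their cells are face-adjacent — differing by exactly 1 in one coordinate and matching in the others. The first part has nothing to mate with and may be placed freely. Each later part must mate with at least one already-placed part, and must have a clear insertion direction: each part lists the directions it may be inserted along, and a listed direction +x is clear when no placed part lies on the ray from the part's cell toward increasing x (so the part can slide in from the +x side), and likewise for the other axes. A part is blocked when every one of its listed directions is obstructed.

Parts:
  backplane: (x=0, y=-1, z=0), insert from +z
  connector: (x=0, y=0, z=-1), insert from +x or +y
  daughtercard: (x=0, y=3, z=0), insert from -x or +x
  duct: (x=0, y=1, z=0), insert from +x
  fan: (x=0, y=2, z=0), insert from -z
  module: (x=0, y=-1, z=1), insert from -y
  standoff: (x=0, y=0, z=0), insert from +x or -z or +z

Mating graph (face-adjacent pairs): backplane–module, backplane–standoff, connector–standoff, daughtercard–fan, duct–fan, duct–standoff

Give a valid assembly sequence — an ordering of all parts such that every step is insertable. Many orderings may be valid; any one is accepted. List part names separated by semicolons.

fan; duct; standoff; backplane; daughtercard; module; connector

1. fan@(0, 2, 0) [-z clear] — {fan}
2. duct@(0, 1, 0) [+x clear] — {duct, fan}
3. standoff@(0, 0, 0) [+x clear] — {duct, fan, standoff}
4. backplane@(0, -1, 0) [+z clear] — {backplane, duct, fan, standoff}
5. daughtercard@(0, 3, 0) [-x clear] — {backplane, daughtercard, duct, fan, standoff}
6. module@(0, -1, 1) [-y clear] — {backplane, daughtercard, duct, fan, module, standoff}
7. connector@(0, 0, -1) [+x clear] — {backplane, connector, daughtercard, duct, fan, module, standoff}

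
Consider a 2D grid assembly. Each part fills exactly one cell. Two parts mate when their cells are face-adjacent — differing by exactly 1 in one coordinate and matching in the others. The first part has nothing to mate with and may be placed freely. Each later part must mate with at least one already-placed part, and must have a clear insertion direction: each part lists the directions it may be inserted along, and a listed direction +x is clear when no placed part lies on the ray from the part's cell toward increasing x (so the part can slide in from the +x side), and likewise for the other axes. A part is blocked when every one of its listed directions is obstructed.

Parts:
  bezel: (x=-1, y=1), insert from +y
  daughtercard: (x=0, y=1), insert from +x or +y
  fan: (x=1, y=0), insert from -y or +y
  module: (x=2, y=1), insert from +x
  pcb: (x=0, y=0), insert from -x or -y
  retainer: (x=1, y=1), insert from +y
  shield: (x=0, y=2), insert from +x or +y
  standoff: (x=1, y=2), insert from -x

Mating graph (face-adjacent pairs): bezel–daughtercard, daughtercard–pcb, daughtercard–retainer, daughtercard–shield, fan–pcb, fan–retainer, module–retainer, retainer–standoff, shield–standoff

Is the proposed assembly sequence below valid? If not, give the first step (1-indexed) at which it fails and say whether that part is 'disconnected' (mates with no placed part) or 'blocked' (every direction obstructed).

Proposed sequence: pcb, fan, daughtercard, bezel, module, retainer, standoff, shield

Invalid at step 5 (disconnected)

1. pcb@(0, 0) [-x clear] — {pcb}
2. fan@(1, 0) [-y clear] — {fan, pcb}
3. daughtercard@(0, 1) [+x clear] — {daughtercard, fan, pcb}
4. bezel@(-1, 1) [+y clear] — {bezel, daughtercard, fan, pcb}
5. module@(2, 1) — no placed neighbour ⇒ disconnected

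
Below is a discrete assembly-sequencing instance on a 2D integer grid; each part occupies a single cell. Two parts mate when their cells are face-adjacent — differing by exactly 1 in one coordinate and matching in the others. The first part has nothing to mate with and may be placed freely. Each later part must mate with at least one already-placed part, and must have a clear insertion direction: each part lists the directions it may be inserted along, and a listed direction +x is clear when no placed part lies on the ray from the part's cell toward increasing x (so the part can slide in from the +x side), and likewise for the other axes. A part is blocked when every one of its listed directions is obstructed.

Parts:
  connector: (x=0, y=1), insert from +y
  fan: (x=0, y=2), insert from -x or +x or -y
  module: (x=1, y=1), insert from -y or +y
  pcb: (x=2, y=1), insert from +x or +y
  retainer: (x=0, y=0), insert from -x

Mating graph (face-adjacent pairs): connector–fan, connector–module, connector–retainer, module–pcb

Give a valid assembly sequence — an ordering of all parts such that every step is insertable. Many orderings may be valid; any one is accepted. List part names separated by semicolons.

connector; retainer; fan; module; pcb

1. connector@(0, 1) [+y clear] — {connector}
2. retainer@(0, 0) [-x clear] — {connector, retainer}
3. fan@(0, 2) [-x clear] — {connector, fan, retainer}
4. module@(1, 1) [-y clear] — {connector, fan, module, retainer}
5. pcb@(2, 1) [+x clear] — {connector, fan, module, pcb, retainer}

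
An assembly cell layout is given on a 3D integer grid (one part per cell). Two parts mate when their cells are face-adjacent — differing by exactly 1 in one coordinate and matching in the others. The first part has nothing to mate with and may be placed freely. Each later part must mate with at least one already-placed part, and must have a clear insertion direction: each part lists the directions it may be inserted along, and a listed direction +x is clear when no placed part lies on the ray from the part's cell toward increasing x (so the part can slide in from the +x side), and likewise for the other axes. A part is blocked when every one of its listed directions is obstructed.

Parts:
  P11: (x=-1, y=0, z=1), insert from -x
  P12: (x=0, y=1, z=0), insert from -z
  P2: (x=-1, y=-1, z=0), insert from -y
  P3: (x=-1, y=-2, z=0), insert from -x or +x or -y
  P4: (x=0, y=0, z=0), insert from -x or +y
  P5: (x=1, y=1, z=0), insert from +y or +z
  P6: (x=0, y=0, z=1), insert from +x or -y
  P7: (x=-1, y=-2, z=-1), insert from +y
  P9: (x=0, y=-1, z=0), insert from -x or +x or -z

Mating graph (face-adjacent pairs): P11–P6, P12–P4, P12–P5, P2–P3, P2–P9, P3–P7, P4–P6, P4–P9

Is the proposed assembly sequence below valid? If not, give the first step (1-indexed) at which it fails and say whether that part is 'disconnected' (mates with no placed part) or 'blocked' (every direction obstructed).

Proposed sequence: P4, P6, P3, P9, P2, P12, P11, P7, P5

1. P4@(0, 0, 0) [-x clear] — {P4}
2. P6@(0, 0, 1) [+x clear] — {P4, P6}
3. P3@(-1, -2, 0) — no placed neighbour ⇒ disconnected

Invalid at step 3 (disconnected)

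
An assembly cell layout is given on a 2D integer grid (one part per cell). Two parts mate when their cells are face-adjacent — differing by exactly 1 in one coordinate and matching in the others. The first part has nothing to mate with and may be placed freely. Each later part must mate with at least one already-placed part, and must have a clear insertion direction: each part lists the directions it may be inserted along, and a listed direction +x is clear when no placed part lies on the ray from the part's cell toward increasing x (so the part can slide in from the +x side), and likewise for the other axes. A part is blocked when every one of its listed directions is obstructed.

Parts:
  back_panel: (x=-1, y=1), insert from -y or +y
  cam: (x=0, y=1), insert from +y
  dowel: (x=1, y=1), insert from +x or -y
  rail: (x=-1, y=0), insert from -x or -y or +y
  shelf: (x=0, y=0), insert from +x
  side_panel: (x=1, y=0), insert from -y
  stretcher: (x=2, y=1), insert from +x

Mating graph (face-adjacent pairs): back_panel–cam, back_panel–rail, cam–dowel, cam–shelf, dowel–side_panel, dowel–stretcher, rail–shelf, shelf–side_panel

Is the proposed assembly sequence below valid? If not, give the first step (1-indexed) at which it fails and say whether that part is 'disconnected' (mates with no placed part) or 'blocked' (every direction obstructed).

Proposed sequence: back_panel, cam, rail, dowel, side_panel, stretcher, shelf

Invalid at step 7 (blocked)

1. back_panel@(-1, 1) [-y clear] — {back_panel}
2. cam@(0, 1) [+y clear] — {back_panel, cam}
3. rail@(-1, 0) [-x clear] — {back_panel, cam, rail}
4. dowel@(1, 1) [+x clear] — {back_panel, cam, dowel, rail}
5. side_panel@(1, 0) [-y clear] — {back_panel, cam, dowel, rail, side_panel}
6. stretcher@(2, 1) [+x clear] — {back_panel, cam, dowel, rail, side_panel, stretcher}
7. shelf@(0, 0) — +x all obstructed ⇒ blocked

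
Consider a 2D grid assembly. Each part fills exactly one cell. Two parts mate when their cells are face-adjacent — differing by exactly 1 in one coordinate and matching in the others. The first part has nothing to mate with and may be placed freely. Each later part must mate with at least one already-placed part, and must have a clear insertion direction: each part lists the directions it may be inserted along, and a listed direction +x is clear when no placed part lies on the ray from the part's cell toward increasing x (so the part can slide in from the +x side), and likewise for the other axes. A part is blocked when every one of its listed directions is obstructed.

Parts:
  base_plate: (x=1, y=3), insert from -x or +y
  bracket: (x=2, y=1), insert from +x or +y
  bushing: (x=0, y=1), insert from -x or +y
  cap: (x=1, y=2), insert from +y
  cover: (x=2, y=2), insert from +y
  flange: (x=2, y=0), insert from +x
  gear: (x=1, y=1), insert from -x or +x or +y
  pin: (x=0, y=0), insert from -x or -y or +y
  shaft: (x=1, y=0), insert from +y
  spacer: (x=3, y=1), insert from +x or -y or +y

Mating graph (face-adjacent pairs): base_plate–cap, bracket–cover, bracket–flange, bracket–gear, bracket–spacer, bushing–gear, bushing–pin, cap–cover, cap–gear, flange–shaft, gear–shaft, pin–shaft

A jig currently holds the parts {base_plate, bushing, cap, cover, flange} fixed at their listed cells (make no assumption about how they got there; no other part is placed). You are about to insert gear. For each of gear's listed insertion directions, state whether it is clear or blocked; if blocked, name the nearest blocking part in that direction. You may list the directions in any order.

+x: clear; +y: blocked by cap; -x: blocked by bushing

-x: nearest on ray is bushing@(0, 1) ⇒ blocked
+x: ray from gear(1, 1) has no placed part ⇒ clear
+y: nearest on ray is cap@(1, 2) ⇒ blocked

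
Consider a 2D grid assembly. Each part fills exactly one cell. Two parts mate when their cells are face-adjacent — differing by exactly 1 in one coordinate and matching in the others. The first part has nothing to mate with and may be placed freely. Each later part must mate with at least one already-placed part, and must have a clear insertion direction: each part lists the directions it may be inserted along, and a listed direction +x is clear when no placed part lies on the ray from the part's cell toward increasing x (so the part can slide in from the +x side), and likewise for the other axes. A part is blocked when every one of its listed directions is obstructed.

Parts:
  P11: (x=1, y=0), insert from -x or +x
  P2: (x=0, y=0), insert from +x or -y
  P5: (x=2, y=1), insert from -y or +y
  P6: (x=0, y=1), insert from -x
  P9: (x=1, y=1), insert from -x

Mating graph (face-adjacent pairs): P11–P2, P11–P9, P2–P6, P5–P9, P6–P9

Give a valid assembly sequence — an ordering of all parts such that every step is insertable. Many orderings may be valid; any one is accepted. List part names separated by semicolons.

1. P9@(1, 1) [-x clear] — {P9}
2. P6@(0, 1) [-x clear] — {P6, P9}
3. P2@(0, 0) [+x clear] — {P2, P6, P9}
4. P11@(1, 0) [+x clear] — {P11, P2, P6, P9}
5. P5@(2, 1) [-y clear] — {P11, P2, P5, P6, P9}

P9; P6; P2; P11; P5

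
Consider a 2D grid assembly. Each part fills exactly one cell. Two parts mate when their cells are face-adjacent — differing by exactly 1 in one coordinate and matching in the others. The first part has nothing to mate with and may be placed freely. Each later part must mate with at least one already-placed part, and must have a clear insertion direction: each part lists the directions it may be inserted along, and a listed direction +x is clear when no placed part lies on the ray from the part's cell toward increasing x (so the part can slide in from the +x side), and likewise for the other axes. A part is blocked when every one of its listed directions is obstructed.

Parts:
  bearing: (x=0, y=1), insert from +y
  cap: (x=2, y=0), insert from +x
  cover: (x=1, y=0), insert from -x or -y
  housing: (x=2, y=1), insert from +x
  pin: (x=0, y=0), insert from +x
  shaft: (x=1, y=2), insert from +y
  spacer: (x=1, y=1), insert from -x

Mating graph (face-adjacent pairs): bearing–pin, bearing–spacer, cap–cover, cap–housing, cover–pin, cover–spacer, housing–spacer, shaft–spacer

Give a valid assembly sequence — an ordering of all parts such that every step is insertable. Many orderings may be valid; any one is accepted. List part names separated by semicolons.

spacer; bearing; housing; pin; cover; shaft; cap

1. spacer@(1, 1) [-x clear] — {spacer}
2. bearing@(0, 1) [+y clear] — {bearing, spacer}
3. housing@(2, 1) [+x clear] — {bearing, housing, spacer}
4. pin@(0, 0) [+x clear] — {bearing, housing, pin, spacer}
5. cover@(1, 0) [-y clear] — {bearing, cover, housing, pin, spacer}
6. shaft@(1, 2) [+y clear] — {bearing, cover, housing, pin, shaft, spacer}
7. cap@(2, 0) [+x clear] — {bearing, cap, cover, housing, pin, shaft, spacer}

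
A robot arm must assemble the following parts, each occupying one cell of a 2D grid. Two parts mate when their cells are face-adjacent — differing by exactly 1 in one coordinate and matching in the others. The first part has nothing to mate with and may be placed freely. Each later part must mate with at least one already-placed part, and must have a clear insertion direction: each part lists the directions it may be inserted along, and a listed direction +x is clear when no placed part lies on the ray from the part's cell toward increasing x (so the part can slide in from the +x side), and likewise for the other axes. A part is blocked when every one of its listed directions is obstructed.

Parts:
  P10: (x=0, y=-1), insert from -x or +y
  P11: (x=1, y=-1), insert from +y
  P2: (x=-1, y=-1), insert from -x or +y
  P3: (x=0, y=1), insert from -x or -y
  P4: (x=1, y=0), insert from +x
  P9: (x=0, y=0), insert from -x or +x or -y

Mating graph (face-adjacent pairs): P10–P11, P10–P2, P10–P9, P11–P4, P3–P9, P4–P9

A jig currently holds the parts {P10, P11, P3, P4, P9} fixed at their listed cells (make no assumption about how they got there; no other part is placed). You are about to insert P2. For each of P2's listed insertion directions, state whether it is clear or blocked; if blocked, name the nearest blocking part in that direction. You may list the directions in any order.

-x: ray from P2(-1, -1) has no placed part ⇒ clear
+y: ray from P2(-1, -1) has no placed part ⇒ clear

+y: clear; -x: clear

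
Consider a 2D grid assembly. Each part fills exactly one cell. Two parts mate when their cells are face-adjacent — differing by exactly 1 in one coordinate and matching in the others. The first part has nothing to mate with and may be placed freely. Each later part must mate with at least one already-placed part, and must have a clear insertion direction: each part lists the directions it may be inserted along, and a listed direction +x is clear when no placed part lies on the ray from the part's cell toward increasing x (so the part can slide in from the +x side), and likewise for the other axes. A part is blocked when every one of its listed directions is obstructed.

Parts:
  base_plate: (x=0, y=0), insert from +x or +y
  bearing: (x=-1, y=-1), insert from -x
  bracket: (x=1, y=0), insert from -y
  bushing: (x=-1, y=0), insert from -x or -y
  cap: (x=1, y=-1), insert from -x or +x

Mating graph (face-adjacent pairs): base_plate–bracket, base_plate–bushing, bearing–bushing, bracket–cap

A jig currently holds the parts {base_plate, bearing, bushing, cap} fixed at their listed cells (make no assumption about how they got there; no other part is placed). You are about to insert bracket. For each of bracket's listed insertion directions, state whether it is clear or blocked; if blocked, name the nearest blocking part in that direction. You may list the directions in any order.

-y: nearest on ray is cap@(1, -1) ⇒ blocked

-y: blocked by cap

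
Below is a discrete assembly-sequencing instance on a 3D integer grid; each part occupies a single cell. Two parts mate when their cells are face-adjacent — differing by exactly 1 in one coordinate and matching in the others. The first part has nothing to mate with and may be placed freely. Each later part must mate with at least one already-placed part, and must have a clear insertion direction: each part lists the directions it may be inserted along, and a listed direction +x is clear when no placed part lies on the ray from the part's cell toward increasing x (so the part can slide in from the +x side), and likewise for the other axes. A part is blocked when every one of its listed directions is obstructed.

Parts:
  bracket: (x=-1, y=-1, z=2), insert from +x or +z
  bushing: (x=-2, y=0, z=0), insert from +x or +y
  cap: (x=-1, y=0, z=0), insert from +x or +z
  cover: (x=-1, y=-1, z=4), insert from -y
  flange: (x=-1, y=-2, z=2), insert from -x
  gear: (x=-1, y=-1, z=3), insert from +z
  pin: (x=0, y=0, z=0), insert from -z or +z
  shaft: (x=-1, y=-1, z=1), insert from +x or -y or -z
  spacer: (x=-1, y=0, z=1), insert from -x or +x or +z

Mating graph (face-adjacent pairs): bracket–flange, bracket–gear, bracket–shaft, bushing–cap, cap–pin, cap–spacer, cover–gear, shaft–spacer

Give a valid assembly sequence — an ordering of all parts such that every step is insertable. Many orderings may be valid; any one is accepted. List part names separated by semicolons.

1. gear@(-1, -1, 3) [+z clear] — {gear}
2. bracket@(-1, -1, 2) [+x clear] — {bracket, gear}
3. shaft@(-1, -1, 1) [+x clear] — {bracket, gear, shaft}
4. spacer@(-1, 0, 1) [-x clear] — {bracket, gear, shaft, spacer}
5. cover@(-1, -1, 4) [-y clear] — {bracket, cover, gear, shaft, spacer}
6. flange@(-1, -2, 2) [-x clear] — {bracket, cover, flange, gear, shaft, spacer}
7. cap@(-1, 0, 0) [+x clear] — {bracket, cap, cover, flange, gear, shaft, spacer}
8. pin@(0, 0, 0) [-z clear] — {bracket, cap, cover, flange, gear, pin, shaft, spacer}
9. bushing@(-2, 0, 0) [+y clear] — {bracket, bushing, cap, cover, flange, gear, pin, shaft, spacer}

gear; bracket; shaft; spacer; cover; flange; cap; pin; bushing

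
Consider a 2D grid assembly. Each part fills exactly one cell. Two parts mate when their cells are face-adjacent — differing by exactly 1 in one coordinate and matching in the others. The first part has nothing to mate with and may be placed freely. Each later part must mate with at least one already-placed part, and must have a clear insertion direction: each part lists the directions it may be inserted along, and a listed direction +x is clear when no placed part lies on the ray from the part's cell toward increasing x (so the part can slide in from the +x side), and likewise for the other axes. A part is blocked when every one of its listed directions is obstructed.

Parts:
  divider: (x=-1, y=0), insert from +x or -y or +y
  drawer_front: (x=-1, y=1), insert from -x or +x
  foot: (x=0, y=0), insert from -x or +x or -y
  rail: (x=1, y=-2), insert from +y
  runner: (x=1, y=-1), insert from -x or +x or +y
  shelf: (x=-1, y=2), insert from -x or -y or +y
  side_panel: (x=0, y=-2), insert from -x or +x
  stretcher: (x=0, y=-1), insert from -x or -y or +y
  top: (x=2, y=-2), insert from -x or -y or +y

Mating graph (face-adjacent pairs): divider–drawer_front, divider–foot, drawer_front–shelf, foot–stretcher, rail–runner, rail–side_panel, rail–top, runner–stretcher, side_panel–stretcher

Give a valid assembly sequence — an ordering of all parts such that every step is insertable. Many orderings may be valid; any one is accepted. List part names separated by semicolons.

1. stretcher@(0, -1) [-x clear] — {stretcher}
2. foot@(0, 0) [-x clear] — {foot, stretcher}
3. divider@(-1, 0) [-y clear] — {divider, foot, stretcher}
4. drawer_front@(-1, 1) [-x clear] — {divider, drawer_front, foot, stretcher}
5. shelf@(-1, 2) [-x clear] — {divider, drawer_front, foot, shelf, stretcher}
6. side_panel@(0, -2) [-x clear] — {divider, drawer_front, foot, shelf, side_panel, stretcher}
7. rail@(1, -2) [+y clear] — {divider, drawer_front, foot, rail, shelf, side_panel, stretcher}
8. runner@(1, -1) [+x clear] — {divider, drawer_front, foot, rail, runner, shelf, side_panel, stretcher}
9. top@(2, -2) [-y clear] — {divider, drawer_front, foot, rail, runner, shelf, side_panel, stretcher, top}

stretcher; foot; divider; drawer_front; shelf; side_panel; rail; runner; top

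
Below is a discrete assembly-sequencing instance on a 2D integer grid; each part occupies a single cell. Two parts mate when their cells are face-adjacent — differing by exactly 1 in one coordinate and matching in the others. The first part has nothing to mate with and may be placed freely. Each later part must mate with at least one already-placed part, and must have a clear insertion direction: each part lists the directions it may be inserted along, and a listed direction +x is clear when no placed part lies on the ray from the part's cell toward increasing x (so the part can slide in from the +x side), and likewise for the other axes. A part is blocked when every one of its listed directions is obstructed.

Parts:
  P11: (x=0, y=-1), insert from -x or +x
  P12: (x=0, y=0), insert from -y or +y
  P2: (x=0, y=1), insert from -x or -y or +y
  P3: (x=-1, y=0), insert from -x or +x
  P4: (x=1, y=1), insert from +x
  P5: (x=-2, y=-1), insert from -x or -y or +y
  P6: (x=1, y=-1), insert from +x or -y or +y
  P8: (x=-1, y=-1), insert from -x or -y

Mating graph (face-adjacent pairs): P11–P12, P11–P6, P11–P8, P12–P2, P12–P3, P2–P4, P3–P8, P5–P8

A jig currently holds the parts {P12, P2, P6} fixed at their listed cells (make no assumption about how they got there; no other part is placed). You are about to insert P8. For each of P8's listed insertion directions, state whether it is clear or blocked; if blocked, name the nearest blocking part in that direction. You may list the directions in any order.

-x: ray from P8(-1, -1) has no placed part ⇒ clear
-y: ray from P8(-1, -1) has no placed part ⇒ clear

-x: clear; -y: clear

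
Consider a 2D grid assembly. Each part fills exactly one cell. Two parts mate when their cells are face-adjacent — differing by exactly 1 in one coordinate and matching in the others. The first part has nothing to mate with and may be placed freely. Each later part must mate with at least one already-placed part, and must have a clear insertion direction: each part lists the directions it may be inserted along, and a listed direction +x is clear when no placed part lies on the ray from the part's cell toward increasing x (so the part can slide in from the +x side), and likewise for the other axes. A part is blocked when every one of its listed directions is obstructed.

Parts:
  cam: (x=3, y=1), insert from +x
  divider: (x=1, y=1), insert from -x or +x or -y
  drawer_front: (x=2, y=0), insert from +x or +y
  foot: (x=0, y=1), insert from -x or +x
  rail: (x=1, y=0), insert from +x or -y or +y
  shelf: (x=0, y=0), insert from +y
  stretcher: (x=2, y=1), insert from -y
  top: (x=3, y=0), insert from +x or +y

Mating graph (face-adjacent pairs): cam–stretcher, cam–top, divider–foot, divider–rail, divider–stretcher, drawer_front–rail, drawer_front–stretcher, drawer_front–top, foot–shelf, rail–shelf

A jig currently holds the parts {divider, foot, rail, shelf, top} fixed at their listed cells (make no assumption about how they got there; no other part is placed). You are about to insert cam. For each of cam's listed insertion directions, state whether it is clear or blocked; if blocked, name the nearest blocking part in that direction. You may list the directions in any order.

+x: ray from cam(3, 1) has no placed part ⇒ clear

+x: clear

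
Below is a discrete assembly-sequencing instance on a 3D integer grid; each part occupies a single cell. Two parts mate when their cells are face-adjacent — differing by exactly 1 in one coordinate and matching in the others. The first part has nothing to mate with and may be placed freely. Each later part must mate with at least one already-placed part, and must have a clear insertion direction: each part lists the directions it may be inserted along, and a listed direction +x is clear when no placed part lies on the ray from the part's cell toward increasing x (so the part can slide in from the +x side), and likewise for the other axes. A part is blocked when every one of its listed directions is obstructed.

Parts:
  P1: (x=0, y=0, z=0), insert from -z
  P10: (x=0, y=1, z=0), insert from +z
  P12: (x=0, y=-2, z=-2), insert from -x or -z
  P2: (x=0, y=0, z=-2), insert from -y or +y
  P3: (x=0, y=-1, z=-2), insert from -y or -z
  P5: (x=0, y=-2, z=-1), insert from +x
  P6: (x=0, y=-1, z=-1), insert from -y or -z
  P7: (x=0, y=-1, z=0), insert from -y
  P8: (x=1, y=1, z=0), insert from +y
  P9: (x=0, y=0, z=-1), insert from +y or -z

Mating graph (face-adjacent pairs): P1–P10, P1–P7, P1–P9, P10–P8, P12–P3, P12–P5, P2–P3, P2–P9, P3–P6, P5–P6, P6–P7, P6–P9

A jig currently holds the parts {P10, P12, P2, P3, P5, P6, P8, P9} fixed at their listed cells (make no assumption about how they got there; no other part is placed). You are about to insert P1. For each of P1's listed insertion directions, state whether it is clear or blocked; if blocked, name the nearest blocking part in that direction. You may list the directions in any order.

-z: blocked by P9

-z: nearest on ray is P9@(0, 0, -1) ⇒ blocked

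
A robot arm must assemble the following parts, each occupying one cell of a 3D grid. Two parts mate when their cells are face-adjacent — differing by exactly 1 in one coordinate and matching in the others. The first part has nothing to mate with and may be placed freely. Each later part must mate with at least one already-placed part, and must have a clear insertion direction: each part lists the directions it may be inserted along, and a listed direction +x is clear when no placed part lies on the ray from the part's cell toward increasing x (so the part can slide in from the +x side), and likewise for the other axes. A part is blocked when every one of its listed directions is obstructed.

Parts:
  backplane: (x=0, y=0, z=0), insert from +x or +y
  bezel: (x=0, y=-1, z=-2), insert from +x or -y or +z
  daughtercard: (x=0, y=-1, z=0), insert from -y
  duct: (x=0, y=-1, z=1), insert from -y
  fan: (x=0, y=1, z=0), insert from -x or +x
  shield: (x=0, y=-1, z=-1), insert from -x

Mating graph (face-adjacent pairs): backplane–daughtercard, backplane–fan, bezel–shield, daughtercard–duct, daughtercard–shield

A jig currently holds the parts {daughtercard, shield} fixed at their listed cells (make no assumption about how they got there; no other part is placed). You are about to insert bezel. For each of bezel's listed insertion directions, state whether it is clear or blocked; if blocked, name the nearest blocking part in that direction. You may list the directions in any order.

+x: clear; +z: blocked by shield; -y: clear

+x: ray from bezel(0, -1, -2) has no placed part ⇒ clear
-y: ray from bezel(0, -1, -2) has no placed part ⇒ clear
+z: nearest on ray is shield@(0, -1, -1) ⇒ blocked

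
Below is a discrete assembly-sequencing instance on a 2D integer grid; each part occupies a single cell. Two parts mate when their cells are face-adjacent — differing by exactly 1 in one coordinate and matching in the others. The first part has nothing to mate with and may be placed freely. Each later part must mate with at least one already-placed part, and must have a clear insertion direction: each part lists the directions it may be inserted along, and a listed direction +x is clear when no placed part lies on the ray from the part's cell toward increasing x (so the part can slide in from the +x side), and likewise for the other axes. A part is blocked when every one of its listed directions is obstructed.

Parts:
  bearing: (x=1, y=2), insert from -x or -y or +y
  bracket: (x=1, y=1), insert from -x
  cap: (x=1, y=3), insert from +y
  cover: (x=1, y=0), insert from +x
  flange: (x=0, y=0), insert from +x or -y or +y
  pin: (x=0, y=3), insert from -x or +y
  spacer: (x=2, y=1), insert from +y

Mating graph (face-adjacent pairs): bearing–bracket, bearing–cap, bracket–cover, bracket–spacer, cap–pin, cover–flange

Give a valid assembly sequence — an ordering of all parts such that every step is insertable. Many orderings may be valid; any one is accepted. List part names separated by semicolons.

bracket; bearing; cap; cover; flange; spacer; pin

1. bracket@(1, 1) [-x clear] — {bracket}
2. bearing@(1, 2) [-x clear] — {bearing, bracket}
3. cap@(1, 3) [+y clear] — {bearing, bracket, cap}
4. cover@(1, 0) [+x clear] — {bearing, bracket, cap, cover}
5. flange@(0, 0) [-y clear] — {bearing, bracket, cap, cover, flange}
6. spacer@(2, 1) [+y clear] — {bearing, bracket, cap, cover, flange, spacer}
7. pin@(0, 3) [-x clear] — {bearing, bracket, cap, cover, flange, pin, spacer}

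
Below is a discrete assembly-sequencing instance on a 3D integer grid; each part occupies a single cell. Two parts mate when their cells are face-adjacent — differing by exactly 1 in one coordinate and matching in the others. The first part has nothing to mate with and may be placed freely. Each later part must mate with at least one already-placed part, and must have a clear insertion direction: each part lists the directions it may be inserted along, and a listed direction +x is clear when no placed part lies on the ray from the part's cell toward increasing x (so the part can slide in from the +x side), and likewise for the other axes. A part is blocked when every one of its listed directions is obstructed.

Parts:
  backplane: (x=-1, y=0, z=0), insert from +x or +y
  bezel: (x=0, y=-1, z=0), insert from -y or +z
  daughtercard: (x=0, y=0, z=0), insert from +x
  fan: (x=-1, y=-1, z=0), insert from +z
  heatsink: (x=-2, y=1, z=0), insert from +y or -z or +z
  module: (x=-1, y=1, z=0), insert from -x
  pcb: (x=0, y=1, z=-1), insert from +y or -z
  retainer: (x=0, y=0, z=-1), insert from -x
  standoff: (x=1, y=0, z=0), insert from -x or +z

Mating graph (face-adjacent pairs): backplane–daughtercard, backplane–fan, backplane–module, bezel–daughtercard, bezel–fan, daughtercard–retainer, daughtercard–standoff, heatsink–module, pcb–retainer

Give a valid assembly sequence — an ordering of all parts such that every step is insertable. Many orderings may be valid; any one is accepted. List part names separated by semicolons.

1. backplane@(-1, 0, 0) [+x clear] — {backplane}
2. fan@(-1, -1, 0) [+z clear] — {backplane, fan}
3. daughtercard@(0, 0, 0) [+x clear] — {backplane, daughtercard, fan}
4. retainer@(0, 0, -1) [-x clear] — {backplane, daughtercard, fan, retainer}
5. module@(-1, 1, 0) [-x clear] — {backplane, daughtercard, fan, module, retainer}
6. heatsink@(-2, 1, 0) [+y clear] — {backplane, daughtercard, fan, heatsink, module, retainer}
7. pcb@(0, 1, -1) [+y clear] — {backplane, daughtercard, fan, heatsink, module, pcb, retainer}
8. bezel@(0, -1, 0) [-y clear] — {backplane, bezel, daughtercard, fan, heatsink, module, pcb, retainer}
9. standoff@(1, 0, 0) [+z clear] — {backplane, bezel, daughtercard, fan, heatsink, module, pcb, retainer, standoff}

backplane; fan; daughtercard; retainer; module; heatsink; pcb; bezel; standoff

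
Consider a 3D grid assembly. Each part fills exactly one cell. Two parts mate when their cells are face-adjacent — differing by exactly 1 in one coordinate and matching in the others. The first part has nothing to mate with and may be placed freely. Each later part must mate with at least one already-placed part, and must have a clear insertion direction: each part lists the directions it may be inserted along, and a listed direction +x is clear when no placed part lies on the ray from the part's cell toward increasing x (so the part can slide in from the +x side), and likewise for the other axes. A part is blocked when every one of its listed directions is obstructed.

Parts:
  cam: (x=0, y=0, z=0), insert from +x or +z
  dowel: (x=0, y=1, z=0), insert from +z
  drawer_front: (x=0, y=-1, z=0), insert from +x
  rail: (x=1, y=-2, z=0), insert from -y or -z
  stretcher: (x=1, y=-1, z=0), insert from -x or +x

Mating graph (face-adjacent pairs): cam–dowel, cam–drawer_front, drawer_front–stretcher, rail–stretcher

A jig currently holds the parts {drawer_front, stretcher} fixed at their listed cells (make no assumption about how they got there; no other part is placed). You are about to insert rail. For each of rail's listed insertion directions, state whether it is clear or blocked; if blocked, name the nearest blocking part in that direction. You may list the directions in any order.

-y: ray from rail(1, -2, 0) has no placed part ⇒ clear
-z: ray from rail(1, -2, 0) has no placed part ⇒ clear

-y: clear; -z: clear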